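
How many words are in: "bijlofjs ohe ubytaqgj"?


Input string: 'bijlofjs ohe ubytaqgj'
Operation: split by spaces
Words found: 'bijlofjs', 'ohe', 'ubytaqgj'
Word count: 3


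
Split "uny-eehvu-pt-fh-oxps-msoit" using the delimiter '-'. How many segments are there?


Input string: 'uny-eehvu-pt-fh-oxps-msoit'
Delimiter: '-'
Split result: 'uny', 'eehvu', 'pt', 'fh', 'oxps', 'msoit'
Number of parts: 6


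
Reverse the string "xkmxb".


Input string: 'xkmxb'
Operation: reverse character order
Original order: 'x' -> 'k' -> 'm' -> 'x' -> 'b'
Reversed order: 'b' -> 'x' -> 'm' -> 'k' -> 'x'
Result: bxmkx


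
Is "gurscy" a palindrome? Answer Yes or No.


Input string: 'gurscy'
Reversed: 'ycsrug'
Compare pairs: s[0]='g' vs s[5]='y' (mismatch), s[1]='u' vs s[4]='c' (mismatch), s[2]='r' vs s[3]='s' (mismatch)
Palindrome: No


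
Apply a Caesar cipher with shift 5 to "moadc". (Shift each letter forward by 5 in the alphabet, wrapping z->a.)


Input: 'moadc', shift = 5
Operation: for each letter, (position + 5) mod 26
Mapping: 'm'(12+5=17)->'r', 'o'(14+5=19)->'t', 'a'(0+5=5)->'f', 'd'(3+5=8)->'i', 'c'(2+5=7)->'h'
Result: rtfih


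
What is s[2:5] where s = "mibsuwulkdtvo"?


Input string: 'mibsuwulkdtvo'
Operation: slice [2:5]
Extract characters: s[2]='b', s[3]='s', s[4]='u'
Result: bsu


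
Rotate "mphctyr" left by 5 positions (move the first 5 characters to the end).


Input: 'mphctyr', shift = 5
Operation: split at index 5 and swap parts
Front part s[0:5] = 'mphct'
Back part s[5:] = 'yr'
Rotated = back + front = 'yr' + 'mphct'
Result: yrmphct


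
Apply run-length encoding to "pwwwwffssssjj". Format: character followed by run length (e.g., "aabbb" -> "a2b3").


Input: 'pwwwwffssssjj'
Operation: identify consecutive runs
Runs: 'p' -> p1, 'wwww' -> w4, 'ff' -> f2, 'ssss' -> s4, 'jj' -> j2
Encoded: p1w4f2s4j2


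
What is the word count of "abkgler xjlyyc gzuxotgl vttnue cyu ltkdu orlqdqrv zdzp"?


Input string: 'abkgler xjlyyc gzuxotgl vttnue cyu ltkdu orlqdqrv zdzp'
Operation: split by spaces
Words found: 'abkgler', 'xjlyyc', 'gzuxotgl', 'vttnue', 'cyu', 'ltkdu', 'orlqdqrv', 'zdzp'
Word count: 8


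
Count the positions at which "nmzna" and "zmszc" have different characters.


String 1: 'nmzna'
String 2: 'zmszc'
Compare each position: pos 0: 'n'!='z', pos 1: 'm'=='m', pos 2: 'z'!='s', pos 3: 'n'!='z', pos 4: 'a'!='c'
Differing positions: 4
Hamming distance: 4


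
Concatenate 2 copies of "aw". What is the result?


Input string: 'aw'
Operation: repeat 2 times
Concatenation: 'aw' + 'aw'
Result: awaw


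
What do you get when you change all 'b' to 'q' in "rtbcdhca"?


Input string: 'rtbcdhca'
Operation: replace 'b' with 'q'
Positions of 'b': 2
After replacement: rtqcdhca


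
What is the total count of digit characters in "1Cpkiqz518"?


Input string: '1Cpkiqz518'
Operation: count digit characters (0-9)
Scan: '1'(digit), 'C', 'p', 'k', 'i', 'q', 'z', '5'(digit), '1'(digit), '8'(digit)
Digits found: 4
Result: 4


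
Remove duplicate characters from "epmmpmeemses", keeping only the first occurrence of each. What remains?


Input: 'epmmpmeemses'
Operation: keep first occurrence of each character
Scan: s[0]='e' new -> keep; s[1]='p' new -> keep; s[2]='m' new -> keep; s[3]='m' seen -> skip; s[4]='p' seen -> skip; s[5]='m' seen -> skip; s[6]='e' seen -> skip; s[7]='e' seen -> skip; s[8]='m' seen -> skip; s[9]='s' new -> keep; s[10]='e' seen -> skip; s[11]='s' seen -> skip
Result: epms


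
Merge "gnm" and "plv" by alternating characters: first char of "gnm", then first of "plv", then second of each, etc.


String 1: 'gnm'
String 2: 'plv'
Operation: alternate characters
Pairs: 'g'+'p', 'n'+'l', 'm'+'v'
Result: gpnlmv


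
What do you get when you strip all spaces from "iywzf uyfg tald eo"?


Input string: 'iywzf uyfg tald eo'
Operation: remove all spaces
Words: 'iywzf', 'uyfg', 'tald', 'eo'
Join without spaces: iywzfuyfgtaldeo


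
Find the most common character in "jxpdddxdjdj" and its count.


Input: 'jxpdddxdjdj'
Operation: tally each character
Counts: 'd':5, 'j':3, 'p':1, 'x':2
Maximum: 'd' appears 5 times


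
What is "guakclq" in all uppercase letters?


Input string: 'guakclq'
Operation: convert each letter to uppercase
Mapping: 'g'->'G', 'u'->'U', 'a'->'A', 'k'->'K', 'c'->'C', 'l'->'L', 'q'->'Q'
Result: GUAKCLQ


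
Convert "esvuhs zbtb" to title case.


Input string: 'esvuhs zbtb'
Operation: capitalize first letter of each word
Word transformations: 'esvuhs'->'Esvuhs', 'zbtb'->'Zbtb'
Result: Esvuhs Zbtb


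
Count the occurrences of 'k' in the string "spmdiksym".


Input string: 'spmdiksym'
Target character: 'k'
Scan each position: s[5]='k'
Matches found at indices: 5
Total: 1


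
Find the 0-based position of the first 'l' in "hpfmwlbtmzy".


Input string: 'hpfmwlbtmzy'
Target: 'l'
Scanning left to right: s[0]='h', s[1]='p', s[2]='f', s[3]='m', s[4]='w', s[5]='l'
First match at index: 5


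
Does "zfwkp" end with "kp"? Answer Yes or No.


Input string: 'zfwkp'
Suffix to check: 'kp'
Last 2 characters of input: 'kp'
Match: True
Result: Yes


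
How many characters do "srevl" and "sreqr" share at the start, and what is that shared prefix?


String 1: 'srevl'
String 2: 'sreqr'
Compare position by position:
pos 0: 's' vs 's' match
pos 1: 'r' vs 'r' match
pos 2: 'e' vs 'e' match
pos 3: 'v' vs 'q' differ -> stop
Longest common prefix: "sre" (length 3)


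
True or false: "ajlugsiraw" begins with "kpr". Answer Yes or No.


Input string: 'ajlugsiraw'
Prefix to check: 'kpr'
First 3 characters of input: 'ajl'
Match: False
Result: No


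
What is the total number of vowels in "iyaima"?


Input string: 'iyaima'
Operation: count vowels (a, e, i, o, u)
Scan: s[0]='i' (vowel), s[1]='y', s[2]='a' (vowel), s[3]='i' (vowel), s[4]='m', s[5]='a' (vowel)
Vowels found: 4
Result: 4


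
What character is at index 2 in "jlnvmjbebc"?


Input string: 'jlnvmjbebc'
Operation: get character at index 2
Index mapping: s[0]='j', s[1]='l', s[2]='n'
Result: 'n'


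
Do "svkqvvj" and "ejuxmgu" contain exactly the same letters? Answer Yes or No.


String 1: 'svkqvvj' -> sorted: 'jkqsvvv'
String 2: 'ejuxmgu' -> sorted: 'egjmuux'
Compare sorted forms: 'jkqsvvv' != 'egjmuux'
Anagram: No


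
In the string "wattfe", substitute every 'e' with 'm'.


Input string: 'wattfe'
Operation: replace 'e' with 'm'
Positions of 'e': 5
After replacement: wattfm


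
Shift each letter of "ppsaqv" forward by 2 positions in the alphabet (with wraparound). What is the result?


Input: 'ppsaqv', shift = 2
Operation: for each letter, (position + 2) mod 26
Mapping: 'p'(15+2=17)->'r', 'p'(15+2=17)->'r', 's'(18+2=20)->'u', 'a'(0+2=2)->'c', 'q'(16+2=18)->'s', 'v'(21+2=23)->'x'
Result: rrucsx


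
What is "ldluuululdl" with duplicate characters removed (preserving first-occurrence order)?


Input: 'ldluuululdl'
Operation: keep first occurrence of each character
Scan: s[0]='l' new -> keep; s[1]='d' new -> keep; s[2]='l' seen -> skip; s[3]='u' new -> keep; s[4]='u' seen -> skip; s[5]='u' seen -> skip; s[6]='l' seen -> skip; s[7]='u' seen -> skip; s[8]='l' seen -> skip; s[9]='d' seen -> skip; s[10]='l' seen -> skip
Result: ldu


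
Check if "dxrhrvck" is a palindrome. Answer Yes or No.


Input string: 'dxrhrvck'
Reversed: 'kcvrhrxd'
Compare pairs: s[0]='d' vs s[7]='k' (mismatch), s[1]='x' vs s[6]='c' (mismatch), s[2]='r' vs s[5]='v' (mismatch), s[3]='h' vs s[4]='r' (mismatch)
Palindrome: No


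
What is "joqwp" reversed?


Input string: 'joqwp'
Operation: reverse character order
Original order: 'j' -> 'o' -> 'q' -> 'w' -> 'p'
Reversed order: 'p' -> 'w' -> 'q' -> 'o' -> 'j'
Result: pwqoj


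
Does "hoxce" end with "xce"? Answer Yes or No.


Input string: 'hoxce'
Suffix to check: 'xce'
Last 3 characters of input: 'xce'
Match: True
Result: Yes


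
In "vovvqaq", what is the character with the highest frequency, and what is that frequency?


Input: 'vovvqaq'
Operation: tally each character
Counts: 'a':1, 'o':1, 'q':2, 'v':3
Maximum: 'v' appears 3 times


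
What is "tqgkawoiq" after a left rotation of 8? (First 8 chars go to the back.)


Input: 'tqgkawoiq', shift = 8
Operation: split at index 8 and swap parts
Front part s[0:8] = 'tqgkawoi'
Back part s[8:] = 'q'
Rotated = back + front = 'q' + 'tqgkawoi'
Result: qtqgkawoi


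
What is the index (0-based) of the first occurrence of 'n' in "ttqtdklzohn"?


Input string: 'ttqtdklzohn'
Target: 'n'
Scanning left to right: s[0]='t', s[1]='t', s[2]='q', s[3]='t', s[4]='d', s[5]='k', s[6]='l', s[7]='z', s[8]='o', s[9]='h', s[10]='n'
First match at index: 10


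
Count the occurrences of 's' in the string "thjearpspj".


Input string: 'thjearpspj'
Target character: 's'
Scan each position: s[7]='s'
Matches found at indices: 7
Total: 1


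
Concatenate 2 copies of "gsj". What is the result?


Input string: 'gsj'
Operation: repeat 2 times
Concatenation: 'gsj' + 'gsj'
Result: gsjgsj


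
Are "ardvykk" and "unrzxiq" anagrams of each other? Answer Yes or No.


String 1: 'ardvykk' -> sorted: 'adkkrvy'
String 2: 'unrzxiq' -> sorted: 'inqruxz'
Compare sorted forms: 'adkkrvy' != 'inqruxz'
Anagram: No


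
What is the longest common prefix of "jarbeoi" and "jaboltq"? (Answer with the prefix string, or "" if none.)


String 1: 'jarbeoi'
String 2: 'jaboltq'
Compare position by position:
pos 0: 'j' vs 'j' match
pos 1: 'a' vs 'a' match
pos 2: 'r' vs 'b' differ -> stop
Longest common prefix: "ja" (length 2)


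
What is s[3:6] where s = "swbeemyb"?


Input string: 'swbeemyb'
Operation: slice [3:6]
Extract characters: s[3]='e', s[4]='e', s[5]='m'
Result: eem


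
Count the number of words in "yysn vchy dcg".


Input string: 'yysn vchy dcg'
Operation: split by spaces
Words found: 'yysn', 'vchy', 'dcg'
Word count: 3


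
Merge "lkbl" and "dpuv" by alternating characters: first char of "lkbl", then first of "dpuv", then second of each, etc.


String 1: 'lkbl'
String 2: 'dpuv'
Operation: alternate characters
Pairs: 'l'+'d', 'k'+'p', 'b'+'u', 'l'+'v'
Result: ldkpbulv


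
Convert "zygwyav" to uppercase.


Input string: 'zygwyav'
Operation: convert each letter to uppercase
Mapping: 'z'->'Z', 'y'->'Y', 'g'->'G', 'w'->'W', 'y'->'Y', 'a'->'A', 'v'->'V'
Result: ZYGWYAV


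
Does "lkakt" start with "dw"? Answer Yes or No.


Input string: 'lkakt'
Prefix to check: 'dw'
First 2 characters of input: 'lk'
Match: False
Result: No


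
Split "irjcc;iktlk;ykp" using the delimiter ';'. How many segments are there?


Input string: 'irjcc;iktlk;ykp'
Delimiter: ';'
Split result: 'irjcc', 'iktlk', 'ykp'
Number of parts: 3


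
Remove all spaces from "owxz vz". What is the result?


Input string: 'owxz vz'
Operation: remove all spaces
Words: 'owxz', 'vz'
Join without spaces: owxzvz


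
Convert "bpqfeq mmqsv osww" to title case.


Input string: 'bpqfeq mmqsv osww'
Operation: capitalize first letter of each word
Word transformations: 'bpqfeq'->'Bpqfeq', 'mmqsv'->'Mmqsv', 'osww'->'Osww'
Result: Bpqfeq Mmqsv Osww


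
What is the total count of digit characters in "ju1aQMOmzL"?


Input string: 'ju1aQMOmzL'
Operation: count digit characters (0-9)
Scan: 'j', 'u', '1'(digit), 'a', 'Q', 'M', 'O', 'm', 'z', 'L'
Digits found: 1
Result: 1


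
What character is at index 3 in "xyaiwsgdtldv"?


Input string: 'xyaiwsgdtldv'
Operation: get character at index 3
Index mapping: s[0]='x', s[1]='y', s[2]='a', s[3]='i'
Result: 'i'


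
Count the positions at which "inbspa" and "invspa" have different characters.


String 1: 'inbspa'
String 2: 'invspa'
Compare each position: pos 0: 'i'=='i', pos 1: 'n'=='n', pos 2: 'b'!='v', pos 3: 's'=='s', pos 4: 'p'=='p', pos 5: 'a'=='a'
Differing positions: 1
Hamming distance: 1


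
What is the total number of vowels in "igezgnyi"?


Input string: 'igezgnyi'
Operation: count vowels (a, e, i, o, u)
Scan: s[0]='i' (vowel), s[1]='g', s[2]='e' (vowel), s[3]='z', s[4]='g', s[5]='n', s[6]='y', s[7]='i' (vowel)
Vowels found: 3
Result: 3


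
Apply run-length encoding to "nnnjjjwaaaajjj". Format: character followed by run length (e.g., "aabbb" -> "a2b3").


Input: 'nnnjjjwaaaajjj'
Operation: identify consecutive runs
Runs: 'nnn' -> n3, 'jjj' -> j3, 'w' -> w1, 'aaaa' -> a4, 'jjj' -> j3
Encoded: n3j3w1a4j3


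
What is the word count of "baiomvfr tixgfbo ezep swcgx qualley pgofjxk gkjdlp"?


Input string: 'baiomvfr tixgfbo ezep swcgx qualley pgofjxk gkjdlp'
Operation: split by spaces
Words found: 'baiomvfr', 'tixgfbo', 'ezep', 'swcgx', 'qualley', 'pgofjxk', 'gkjdlp'
Word count: 7


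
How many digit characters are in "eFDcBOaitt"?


Input string: 'eFDcBOaitt'
Operation: count digit characters (0-9)
Scan: 'e', 'F', 'D', 'c', 'B', 'O', 'a', 'i', 't', 't'
Digits found: 0
Result: 0


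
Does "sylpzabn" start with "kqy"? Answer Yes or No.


Input string: 'sylpzabn'
Prefix to check: 'kqy'
First 3 characters of input: 'syl'
Match: False
Result: No


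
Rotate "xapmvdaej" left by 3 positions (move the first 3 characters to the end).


Input: 'xapmvdaej', shift = 3
Operation: split at index 3 and swap parts
Front part s[0:3] = 'xap'
Back part s[3:] = 'mvdaej'
Rotated = back + front = 'mvdaej' + 'xap'
Result: mvdaejxap


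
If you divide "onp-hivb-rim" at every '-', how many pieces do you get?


Input string: 'onp-hivb-rim'
Delimiter: '-'
Split result: 'onp', 'hivb', 'rim'
Number of parts: 3


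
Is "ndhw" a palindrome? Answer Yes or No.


Input string: 'ndhw'
Reversed: 'whdn'
Compare pairs: s[0]='n' vs s[3]='w' (mismatch), s[1]='d' vs s[2]='h' (mismatch)
Palindrome: No


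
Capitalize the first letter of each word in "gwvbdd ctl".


Input string: 'gwvbdd ctl'
Operation: capitalize first letter of each word
Word transformations: 'gwvbdd'->'Gwvbdd', 'ctl'->'Ctl'
Result: Gwvbdd Ctl


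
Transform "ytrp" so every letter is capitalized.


Input string: 'ytrp'
Operation: convert each letter to uppercase
Mapping: 'y'->'Y', 't'->'T', 'r'->'R', 'p'->'P'
Result: YTRP


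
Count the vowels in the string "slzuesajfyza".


Input string: 'slzuesajfyza'
Operation: count vowels (a, e, i, o, u)
Scan: s[0]='s', s[1]='l', s[2]='z', s[3]='u' (vowel), s[4]='e' (vowel), s[5]='s', s[6]='a' (vowel), s[7]='j', s[8]='f', s[9]='y', s[10]='z', s[11]='a' (vowel)
Vowels found: 4
Result: 4


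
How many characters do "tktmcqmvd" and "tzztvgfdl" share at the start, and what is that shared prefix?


String 1: 'tktmcqmvd'
String 2: 'tzztvgfdl'
Compare position by position:
pos 0: 't' vs 't' match
pos 1: 'k' vs 'z' differ -> stop
Longest common prefix: "t" (length 1)


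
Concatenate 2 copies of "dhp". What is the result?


Input string: 'dhp'
Operation: repeat 2 times
Concatenation: 'dhp' + 'dhp'
Result: dhpdhp


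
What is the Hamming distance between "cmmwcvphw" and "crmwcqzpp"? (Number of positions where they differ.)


String 1: 'cmmwcvphw'
String 2: 'crmwcqzpp'
Compare each position: pos 0: 'c'=='c', pos 1: 'm'!='r', pos 2: 'm'=='m', pos 3: 'w'=='w', pos 4: 'c'=='c', pos 5: 'v'!='q', pos 6: 'p'!='z', pos 7: 'h'!='p', pos 8: 'w'!='p'
Differing positions: 5
Hamming distance: 5


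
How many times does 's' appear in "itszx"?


Input string: 'itszx'
Target character: 's'
Scan each position: s[2]='s'
Matches found at indices: 2
Total: 1


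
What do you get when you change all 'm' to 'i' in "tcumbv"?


Input string: 'tcumbv'
Operation: replace 'm' with 'i'
Positions of 'm': 3
After replacement: tcuibv


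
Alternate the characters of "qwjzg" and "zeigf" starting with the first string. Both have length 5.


String 1: 'qwjzg'
String 2: 'zeigf'
Operation: alternate characters
Pairs: 'q'+'z', 'w'+'e', 'j'+'i', 'z'+'g', 'g'+'f'
Result: qzwejizggf


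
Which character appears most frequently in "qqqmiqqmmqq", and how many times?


Input: 'qqqmiqqmmqq'
Operation: tally each character
Counts: 'i':1, 'm':3, 'q':7
Maximum: 'q' appears 7 times


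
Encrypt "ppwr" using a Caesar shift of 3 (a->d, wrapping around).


Input: 'ppwr', shift = 3
Operation: for each letter, (position + 3) mod 26
Mapping: 'p'(15+3=18)->'s', 'p'(15+3=18)->'s', 'w'(22+3=25)->'z', 'r'(17+3=20)->'u'
Result: sszu


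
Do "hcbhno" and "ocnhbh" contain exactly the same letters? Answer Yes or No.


String 1: 'hcbhno' -> sorted: 'bchhno'
String 2: 'ocnhbh' -> sorted: 'bchhno'
Compare sorted forms: 'bchhno' == 'bchhno'
Anagram: Yes


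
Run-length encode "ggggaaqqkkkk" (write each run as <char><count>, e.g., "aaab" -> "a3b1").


Input: 'ggggaaqqkkkk'
Operation: identify consecutive runs
Runs: 'gggg' -> g4, 'aa' -> a2, 'qq' -> q2, 'kkkk' -> k4
Encoded: g4a2q2k4


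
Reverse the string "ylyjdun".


Input string: 'ylyjdun'
Operation: reverse character order
Original order: 'y' -> 'l' -> 'y' -> 'j' -> 'd' -> 'u' -> 'n'
Reversed order: 'n' -> 'u' -> 'd' -> 'j' -> 'y' -> 'l' -> 'y'
Result: nudjyly


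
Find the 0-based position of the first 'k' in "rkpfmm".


Input string: 'rkpfmm'
Target: 'k'
Scanning left to right: s[0]='r', s[1]='k'
First match at index: 1


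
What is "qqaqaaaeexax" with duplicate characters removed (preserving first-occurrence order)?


Input: 'qqaqaaaeexax'
Operation: keep first occurrence of each character
Scan: s[0]='q' new -> keep; s[1]='q' seen -> skip; s[2]='a' new -> keep; s[3]='q' seen -> skip; s[4]='a' seen -> skip; s[5]='a' seen -> skip; s[6]='a' seen -> skip; s[7]='e' new -> keep; s[8]='e' seen -> skip; s[9]='x' new -> keep; s[10]='a' seen -> skip; s[11]='x' seen -> skip
Result: qaex


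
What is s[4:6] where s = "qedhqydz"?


Input string: 'qedhqydz'
Operation: slice [4:6]
Extract characters: s[4]='q', s[5]='y'
Result: qy


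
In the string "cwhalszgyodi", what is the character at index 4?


Input string: 'cwhalszgyodi'
Operation: get character at index 4
Index mapping: s[0]='c', s[1]='w', s[2]='h', s[3]='a', s[4]='l'
Result: 'l'


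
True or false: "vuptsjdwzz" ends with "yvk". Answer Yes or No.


Input string: 'vuptsjdwzz'
Suffix to check: 'yvk'
Last 3 characters of input: 'wzz'
Match: False
Result: No


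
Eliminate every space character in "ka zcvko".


Input string: 'ka zcvko'
Operation: remove all spaces
Words: 'ka', 'zcvko'
Join without spaces: kazcvko


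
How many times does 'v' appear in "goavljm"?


Input string: 'goavljm'
Target character: 'v'
Scan each position: s[3]='v'
Matches found at indices: 3
Total: 1


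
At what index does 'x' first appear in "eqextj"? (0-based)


Input string: 'eqextj'
Target: 'x'
Scanning left to right: s[0]='e', s[1]='q', s[2]='e', s[3]='x'
First match at index: 3


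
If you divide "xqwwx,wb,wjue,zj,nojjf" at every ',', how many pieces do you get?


Input string: 'xqwwx,wb,wjue,zj,nojjf'
Delimiter: ','
Split result: 'xqwwx', 'wb', 'wjue', 'zj', 'nojjf'
Number of parts: 5


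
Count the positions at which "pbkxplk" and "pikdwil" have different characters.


String 1: 'pbkxplk'
String 2: 'pikdwil'
Compare each position: pos 0: 'p'=='p', pos 1: 'b'!='i', pos 2: 'k'=='k', pos 3: 'x'!='d', pos 4: 'p'!='w', pos 5: 'l'!='i', pos 6: 'k'!='l'
Differing positions: 5
Hamming distance: 5


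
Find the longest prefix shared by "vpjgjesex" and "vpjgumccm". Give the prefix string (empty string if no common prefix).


String 1: 'vpjgjesex'
String 2: 'vpjgumccm'
Compare position by position:
pos 0: 'v' vs 'v' match
pos 1: 'p' vs 'p' match
pos 2: 'j' vs 'j' match
pos 3: 'g' vs 'g' match
pos 4: 'j' vs 'u' differ -> stop
Longest common prefix: "vpjg" (length 4)


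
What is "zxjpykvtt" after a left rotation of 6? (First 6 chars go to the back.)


Input: 'zxjpykvtt', shift = 6
Operation: split at index 6 and swap parts
Front part s[0:6] = 'zxjpyk'
Back part s[6:] = 'vtt'
Rotated = back + front = 'vtt' + 'zxjpyk'
Result: vttzxjpyk


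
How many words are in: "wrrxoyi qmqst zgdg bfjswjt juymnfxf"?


Input string: 'wrrxoyi qmqst zgdg bfjswjt juymnfxf'
Operation: split by spaces
Words found: 'wrrxoyi', 'qmqst', 'zgdg', 'bfjswjt', 'juymnfxf'
Word count: 5


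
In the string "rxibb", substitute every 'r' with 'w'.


Input string: 'rxibb'
Operation: replace 'r' with 'w'
Positions of 'r': 0
After replacement: wxibb


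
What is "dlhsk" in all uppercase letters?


Input string: 'dlhsk'
Operation: convert each letter to uppercase
Mapping: 'd'->'D', 'l'->'L', 'h'->'H', 's'->'S', 'k'->'K'
Result: DLHSK


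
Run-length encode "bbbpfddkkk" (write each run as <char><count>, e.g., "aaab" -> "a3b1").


Input: 'bbbpfddkkk'
Operation: identify consecutive runs
Runs: 'bbb' -> b3, 'p' -> p1, 'f' -> f1, 'dd' -> d2, 'kkk' -> k3
Encoded: b3p1f1d2k3


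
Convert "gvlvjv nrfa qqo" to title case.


Input string: 'gvlvjv nrfa qqo'
Operation: capitalize first letter of each word
Word transformations: 'gvlvjv'->'Gvlvjv', 'nrfa'->'Nrfa', 'qqo'->'Qqo'
Result: Gvlvjv Nrfa Qqo


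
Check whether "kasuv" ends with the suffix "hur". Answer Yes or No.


Input string: 'kasuv'
Suffix to check: 'hur'
Last 3 characters of input: 'suv'
Match: False
Result: No


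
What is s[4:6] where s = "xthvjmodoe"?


Input string: 'xthvjmodoe'
Operation: slice [4:6]
Extract characters: s[4]='j', s[5]='m'
Result: jm


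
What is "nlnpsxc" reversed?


Input string: 'nlnpsxc'
Operation: reverse character order
Original order: 'n' -> 'l' -> 'n' -> 'p' -> 's' -> 'x' -> 'c'
Reversed order: 'c' -> 'x' -> 's' -> 'p' -> 'n' -> 'l' -> 'n'
Result: cxspnln


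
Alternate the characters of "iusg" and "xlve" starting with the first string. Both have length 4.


String 1: 'iusg'
String 2: 'xlve'
Operation: alternate characters
Pairs: 'i'+'x', 'u'+'l', 's'+'v', 'g'+'e'
Result: ixulsvge


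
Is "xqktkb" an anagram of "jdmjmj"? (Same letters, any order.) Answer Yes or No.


String 1: 'jdmjmj' -> sorted: 'djjjmm'
String 2: 'xqktkb' -> sorted: 'bkkqtx'
Compare sorted forms: 'djjjmm' != 'bkkqtx'
Anagram: No


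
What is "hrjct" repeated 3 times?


Input string: 'hrjct'
Operation: repeat 3 times
Concatenation: 'hrjct' + 'hrjct' + 'hrjct'
Result: hrjcthrjcthrjct


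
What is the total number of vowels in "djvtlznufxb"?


Input string: 'djvtlznufxb'
Operation: count vowels (a, e, i, o, u)
Scan: s[0]='d', s[1]='j', s[2]='v', s[3]='t', s[4]='l', s[5]='z', s[6]='n', s[7]='u' (vowel), s[8]='f', s[9]='x', s[10]='b'
Vowels found: 1
Result: 1


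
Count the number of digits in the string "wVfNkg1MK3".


Input string: 'wVfNkg1MK3'
Operation: count digit characters (0-9)
Scan: 'w', 'V', 'f', 'N', 'k', 'g', '1'(digit), 'M', 'K', '3'(digit)
Digits found: 2
Result: 2


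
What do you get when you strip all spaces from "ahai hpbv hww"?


Input string: 'ahai hpbv hww'
Operation: remove all spaces
Words: 'ahai', 'hpbv', 'hww'
Join without spaces: ahaihpbvhww


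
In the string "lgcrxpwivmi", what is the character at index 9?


Input string: 'lgcrxpwivmi'
Operation: get character at index 9
Index mapping: s[0]='l', s[1]='g', s[2]='c', s[3]='r', s[4]='x', s[5]='p', s[6]='w', s[7]='i', s[8]='v', s[9]='m'
Result: 'm'


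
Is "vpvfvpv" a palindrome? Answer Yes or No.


Input string: 'vpvfvpv'
Reversed: 'vpvfvpv'
Compare pairs: s[0]='v' vs s[6]='v' (match), s[1]='p' vs s[5]='p' (match), s[2]='v' vs s[4]='v' (match)
Palindrome: Yes


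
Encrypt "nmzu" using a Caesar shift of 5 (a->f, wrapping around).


Input: 'nmzu', shift = 5
Operation: for each letter, (position + 5) mod 26
Mapping: 'n'(13+5=18)->'s', 'm'(12+5=17)->'r', 'z'(25+5=30, 30 mod 26=4)->'e', 'u'(20+5=25)->'z'
Result: srez


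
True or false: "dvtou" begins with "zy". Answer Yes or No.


Input string: 'dvtou'
Prefix to check: 'zy'
First 2 characters of input: 'dv'
Match: False
Result: No


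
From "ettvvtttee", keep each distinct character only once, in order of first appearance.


Input: 'ettvvtttee'
Operation: keep first occurrence of each character
Scan: s[0]='e' new -> keep; s[1]='t' new -> keep; s[2]='t' seen -> skip; s[3]='v' new -> keep; s[4]='v' seen -> skip; s[5]='t' seen -> skip; s[6]='t' seen -> skip; s[7]='t' seen -> skip; s[8]='e' seen -> skip; s[9]='e' seen -> skip
Result: etv


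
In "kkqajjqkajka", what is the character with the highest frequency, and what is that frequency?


Input: 'kkqajjqkajka'
Operation: tally each character
Counts: 'a':3, 'j':3, 'k':4, 'q':2
Maximum: 'k' appears 4 times


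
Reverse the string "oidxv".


Input string: 'oidxv'
Operation: reverse character order
Original order: 'o' -> 'i' -> 'd' -> 'x' -> 'v'
Reversed order: 'v' -> 'x' -> 'd' -> 'i' -> 'o'
Result: vxdio


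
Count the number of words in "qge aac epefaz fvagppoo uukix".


Input string: 'qge aac epefaz fvagppoo uukix'
Operation: split by spaces
Words found: 'qge', 'aac', 'epefaz', 'fvagppoo', 'uukix'
Word count: 5


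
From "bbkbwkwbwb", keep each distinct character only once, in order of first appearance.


Input: 'bbkbwkwbwb'
Operation: keep first occurrence of each character
Scan: s[0]='b' new -> keep; s[1]='b' seen -> skip; s[2]='k' new -> keep; s[3]='b' seen -> skip; s[4]='w' new -> keep; s[5]='k' seen -> skip; s[6]='w' seen -> skip; s[7]='b' seen -> skip; s[8]='w' seen -> skip; s[9]='b' seen -> skip
Result: bkw


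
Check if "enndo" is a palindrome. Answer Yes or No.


Input string: 'enndo'
Reversed: 'odnne'
Compare pairs: s[0]='e' vs s[4]='o' (mismatch), s[1]='n' vs s[3]='d' (mismatch)
Palindrome: No


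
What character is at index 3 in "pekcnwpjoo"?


Input string: 'pekcnwpjoo'
Operation: get character at index 3
Index mapping: s[0]='p', s[1]='e', s[2]='k', s[3]='c'
Result: 'c'


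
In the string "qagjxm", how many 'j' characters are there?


Input string: 'qagjxm'
Target character: 'j'
Scan each position: s[3]='j'
Matches found at indices: 3
Total: 1


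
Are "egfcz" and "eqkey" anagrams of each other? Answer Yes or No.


String 1: 'egfcz' -> sorted: 'cefgz'
String 2: 'eqkey' -> sorted: 'eekqy'
Compare sorted forms: 'cefgz' != 'eekqy'
Anagram: No


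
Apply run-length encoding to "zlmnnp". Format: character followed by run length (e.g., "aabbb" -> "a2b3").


Input: 'zlmnnp'
Operation: identify consecutive runs
Runs: 'z' -> z1, 'l' -> l1, 'm' -> m1, 'nn' -> n2, 'p' -> p1
Encoded: z1l1m1n2p1


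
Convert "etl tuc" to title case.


Input string: 'etl tuc'
Operation: capitalize first letter of each word
Word transformations: 'etl'->'Etl', 'tuc'->'Tuc'
Result: Etl Tuc


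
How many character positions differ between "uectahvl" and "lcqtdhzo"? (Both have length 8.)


String 1: 'uectahvl'
String 2: 'lcqtdhzo'
Compare each position: pos 0: 'u'!='l', pos 1: 'e'!='c', pos 2: 'c'!='q', pos 3: 't'=='t', pos 4: 'a'!='d', pos 5: 'h'=='h', pos 6: 'v'!='z', pos 7: 'l'!='o'
Differing positions: 6
Hamming distance: 6


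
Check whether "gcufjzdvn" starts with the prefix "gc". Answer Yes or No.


Input string: 'gcufjzdvn'
Prefix to check: 'gc'
First 2 characters of input: 'gc'
Match: True
Result: Yes


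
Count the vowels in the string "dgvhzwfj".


Input string: 'dgvhzwfj'
Operation: count vowels (a, e, i, o, u)
Scan: s[0]='d', s[1]='g', s[2]='v', s[3]='h', s[4]='z', s[5]='w', s[6]='f', s[7]='j'
Vowels found: 0
Result: 0


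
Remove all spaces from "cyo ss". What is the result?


Input string: 'cyo ss'
Operation: remove all spaces
Words: 'cyo', 'ss'
Join without spaces: cyoss


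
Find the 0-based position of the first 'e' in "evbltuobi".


Input string: 'evbltuobi'
Target: 'e'
Scanning left to right: s[0]='e'
First match at index: 0


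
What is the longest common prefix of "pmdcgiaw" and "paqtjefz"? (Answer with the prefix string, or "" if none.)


String 1: 'pmdcgiaw'
String 2: 'paqtjefz'
Compare position by position:
pos 0: 'p' vs 'p' match
pos 1: 'm' vs 'a' differ -> stop
Longest common prefix: "p" (length 1)


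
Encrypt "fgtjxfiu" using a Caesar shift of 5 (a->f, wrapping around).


Input: 'fgtjxfiu', shift = 5
Operation: for each letter, (position + 5) mod 26
Mapping: 'f'(5+5=10)->'k', 'g'(6+5=11)->'l', 't'(19+5=24)->'y', 'j'(9+5=14)->'o', 'x'(23+5=28, 28 mod 26=2)->'c', 'f'(5+5=10)->'k', 'i'(8+5=13)->'n', 'u'(20+5=25)->'z'
Result: klyocknz


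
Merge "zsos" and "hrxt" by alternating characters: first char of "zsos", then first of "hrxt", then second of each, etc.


String 1: 'zsos'
String 2: 'hrxt'
Operation: alternate characters
Pairs: 'z'+'h', 's'+'r', 'o'+'x', 's'+'t'
Result: zhsroxst


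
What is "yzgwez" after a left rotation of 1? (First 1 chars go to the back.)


Input: 'yzgwez', shift = 1
Operation: split at index 1 and swap parts
Front part s[0:1] = 'y'
Back part s[1:] = 'zgwez'
Rotated = back + front = 'zgwez' + 'y'
Result: zgwezy


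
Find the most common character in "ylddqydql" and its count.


Input: 'ylddqydql'
Operation: tally each character
Counts: 'd':3, 'l':2, 'q':2, 'y':2
Maximum: 'd' appears 3 times


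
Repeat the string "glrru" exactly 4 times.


Input string: 'glrru'
Operation: repeat 4 times
Concatenation: 'glrru' + 'glrru' + 'glrru' + 'glrru'
Result: glrruglrruglrruglrru


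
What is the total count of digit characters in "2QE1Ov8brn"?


Input string: '2QE1Ov8brn'
Operation: count digit characters (0-9)
Scan: '2'(digit), 'Q', 'E', '1'(digit), 'O', 'v', '8'(digit), 'b', 'r', 'n'
Digits found: 3
Result: 3


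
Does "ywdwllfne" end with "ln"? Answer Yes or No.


Input string: 'ywdwllfne'
Suffix to check: 'ln'
Last 2 characters of input: 'ne'
Match: False
Result: No


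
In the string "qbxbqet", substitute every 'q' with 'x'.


Input string: 'qbxbqet'
Operation: replace 'q' with 'x'
Positions of 'q': 0, 4
After replacement: xbxbxet


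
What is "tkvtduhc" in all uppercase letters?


Input string: 'tkvtduhc'
Operation: convert each letter to uppercase
Mapping: 't'->'T', 'k'->'K', 'v'->'V', 't'->'T', 'd'->'D', 'u'->'U', 'h'->'H', 'c'->'C'
Result: TKVTDUHC


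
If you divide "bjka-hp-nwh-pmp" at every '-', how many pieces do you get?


Input string: 'bjka-hp-nwh-pmp'
Delimiter: '-'
Split result: 'bjka', 'hp', 'nwh', 'pmp'
Number of parts: 4


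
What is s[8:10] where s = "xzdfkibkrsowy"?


Input string: 'xzdfkibkrsowy'
Operation: slice [8:10]
Extract characters: s[8]='r', s[9]='s'
Result: rs


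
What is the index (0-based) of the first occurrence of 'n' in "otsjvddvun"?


Input string: 'otsjvddvun'
Target: 'n'
Scanning left to right: s[0]='o', s[1]='t', s[2]='s', s[3]='j', s[4]='v', s[5]='d', s[6]='d', s[7]='v', s[8]='u', s[9]='n'
First match at index: 9


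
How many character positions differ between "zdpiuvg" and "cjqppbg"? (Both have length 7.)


String 1: 'zdpiuvg'
String 2: 'cjqppbg'
Compare each position: pos 0: 'z'!='c', pos 1: 'd'!='j', pos 2: 'p'!='q', pos 3: 'i'!='p', pos 4: 'u'!='p', pos 5: 'v'!='b', pos 6: 'g'=='g'
Differing positions: 6
Hamming distance: 6


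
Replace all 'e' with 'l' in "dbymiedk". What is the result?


Input string: 'dbymiedk'
Operation: replace 'e' with 'l'
Positions of 'e': 5
After replacement: dbymildk


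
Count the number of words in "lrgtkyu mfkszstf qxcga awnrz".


Input string: 'lrgtkyu mfkszstf qxcga awnrz'
Operation: split by spaces
Words found: 'lrgtkyu', 'mfkszstf', 'qxcga', 'awnrz'
Word count: 4


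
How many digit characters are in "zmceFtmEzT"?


Input string: 'zmceFtmEzT'
Operation: count digit characters (0-9)
Scan: 'z', 'm', 'c', 'e', 'F', 't', 'm', 'E', 'z', 'T'
Digits found: 0
Result: 0


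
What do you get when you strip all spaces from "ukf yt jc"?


Input string: 'ukf yt jc'
Operation: remove all spaces
Words: 'ukf', 'yt', 'jc'
Join without spaces: ukfytjc


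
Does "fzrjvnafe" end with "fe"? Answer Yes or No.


Input string: 'fzrjvnafe'
Suffix to check: 'fe'
Last 2 characters of input: 'fe'
Match: True
Result: Yes


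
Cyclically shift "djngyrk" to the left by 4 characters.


Input: 'djngyrk', shift = 4
Operation: split at index 4 and swap parts
Front part s[0:4] = 'djng'
Back part s[4:] = 'yrk'
Rotated = back + front = 'yrk' + 'djng'
Result: yrkdjng


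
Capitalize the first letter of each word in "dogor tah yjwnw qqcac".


Input string: 'dogor tah yjwnw qqcac'
Operation: capitalize first letter of each word
Word transformations: 'dogor'->'Dogor', 'tah'->'Tah', 'yjwnw'->'Yjwnw', 'qqcac'->'Qqcac'
Result: Dogor Tah Yjwnw Qqcac


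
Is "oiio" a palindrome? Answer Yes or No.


Input string: 'oiio'
Reversed: 'oiio'
Compare pairs: s[0]='o' vs s[3]='o' (match), s[1]='i' vs s[2]='i' (match)
Palindrome: Yes


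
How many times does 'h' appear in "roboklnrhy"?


Input string: 'roboklnrhy'
Target character: 'h'
Scan each position: s[8]='h'
Matches found at indices: 8
Total: 1


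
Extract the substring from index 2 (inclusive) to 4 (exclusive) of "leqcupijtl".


Input string: 'leqcupijtl'
Operation: slice [2:4]
Extract characters: s[2]='q', s[3]='c'
Result: qc


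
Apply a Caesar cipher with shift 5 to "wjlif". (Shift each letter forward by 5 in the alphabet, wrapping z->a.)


Input: 'wjlif', shift = 5
Operation: for each letter, (position + 5) mod 26
Mapping: 'w'(22+5=27, 27 mod 26=1)->'b', 'j'(9+5=14)->'o', 'l'(11+5=16)->'q', 'i'(8+5=13)->'n', 'f'(5+5=10)->'k'
Result: boqnk


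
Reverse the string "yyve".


Input string: 'yyve'
Operation: reverse character order
Original order: 'y' -> 'y' -> 'v' -> 'e'
Reversed order: 'e' -> 'v' -> 'y' -> 'y'
Result: evyy


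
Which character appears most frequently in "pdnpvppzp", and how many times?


Input: 'pdnpvppzp'
Operation: tally each character
Counts: 'd':1, 'n':1, 'p':5, 'v':1, 'z':1
Maximum: 'p' appears 5 times


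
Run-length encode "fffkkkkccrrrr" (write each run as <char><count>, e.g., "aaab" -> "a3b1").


Input: 'fffkkkkccrrrr'
Operation: identify consecutive runs
Runs: 'fff' -> f3, 'kkkk' -> k4, 'cc' -> c2, 'rrrr' -> r4
Encoded: f3k4c2r4


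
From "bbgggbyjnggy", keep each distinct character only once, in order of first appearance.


Input: 'bbgggbyjnggy'
Operation: keep first occurrence of each character
Scan: s[0]='b' new -> keep; s[1]='b' seen -> skip; s[2]='g' new -> keep; s[3]='g' seen -> skip; s[4]='g' seen -> skip; s[5]='b' seen -> skip; s[6]='y' new -> keep; s[7]='j' new -> keep; s[8]='n' new -> keep; s[9]='g' seen -> skip; s[10]='g' seen -> skip; s[11]='y' seen -> skip
Result: bgyjn


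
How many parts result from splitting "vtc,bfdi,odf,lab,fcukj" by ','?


Input string: 'vtc,bfdi,odf,lab,fcukj'
Delimiter: ','
Split result: 'vtc', 'bfdi', 'odf', 'lab', 'fcukj'
Number of parts: 5


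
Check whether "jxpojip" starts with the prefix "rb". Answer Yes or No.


Input string: 'jxpojip'
Prefix to check: 'rb'
First 2 characters of input: 'jx'
Match: False
Result: No


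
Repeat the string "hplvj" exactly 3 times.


Input string: 'hplvj'
Operation: repeat 3 times
Concatenation: 'hplvj' + 'hplvj' + 'hplvj'
Result: hplvjhplvjhplvj


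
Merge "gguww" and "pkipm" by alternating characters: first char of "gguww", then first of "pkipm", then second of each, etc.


String 1: 'gguww'
String 2: 'pkipm'
Operation: alternate characters
Pairs: 'g'+'p', 'g'+'k', 'u'+'i', 'w'+'p', 'w'+'m'
Result: gpgkuiwpwm


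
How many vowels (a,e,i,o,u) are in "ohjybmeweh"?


Input string: 'ohjybmeweh'
Operation: count vowels (a, e, i, o, u)
Scan: s[0]='o' (vowel), s[1]='h', s[2]='j', s[3]='y', s[4]='b', s[5]='m', s[6]='e' (vowel), s[7]='w', s[8]='e' (vowel), s[9]='h'
Vowels found: 3
Result: 3


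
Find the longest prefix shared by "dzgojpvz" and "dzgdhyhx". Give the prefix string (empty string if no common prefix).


String 1: 'dzgojpvz'
String 2: 'dzgdhyhx'
Compare position by position:
pos 0: 'd' vs 'd' match
pos 1: 'z' vs 'z' match
pos 2: 'g' vs 'g' match
pos 3: 'o' vs 'd' differ -> stop
Longest common prefix: "dzg" (length 3)


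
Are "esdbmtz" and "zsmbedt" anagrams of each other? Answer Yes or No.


String 1: 'esdbmtz' -> sorted: 'bdemstz'
String 2: 'zsmbedt' -> sorted: 'bdemstz'
Compare sorted forms: 'bdemstz' == 'bdemstz'
Anagram: Yes


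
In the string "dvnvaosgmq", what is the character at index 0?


Input string: 'dvnvaosgmq'
Operation: get character at index 0
Index mapping: s[0]='d'
Result: 'd'


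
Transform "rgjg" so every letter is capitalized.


Input string: 'rgjg'
Operation: convert each letter to uppercase
Mapping: 'r'->'R', 'g'->'G', 'j'->'J', 'g'->'G'
Result: RGJG


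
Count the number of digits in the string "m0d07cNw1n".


Input string: 'm0d07cNw1n'
Operation: count digit characters (0-9)
Scan: 'm', '0'(digit), 'd', '0'(digit), '7'(digit), 'c', 'N', 'w', '1'(digit), 'n'
Digits found: 4
Result: 4


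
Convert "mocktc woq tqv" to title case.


Input string: 'mocktc woq tqv'
Operation: capitalize first letter of each word
Word transformations: 'mocktc'->'Mocktc', 'woq'->'Woq', 'tqv'->'Tqv'
Result: Mocktc Woq Tqv


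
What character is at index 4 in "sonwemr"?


Input string: 'sonwemr'
Operation: get character at index 4
Index mapping: s[0]='s', s[1]='o', s[2]='n', s[3]='w', s[4]='e'
Result: 'e'


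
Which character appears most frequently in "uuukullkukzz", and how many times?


Input: 'uuukullkukzz'
Operation: tally each character
Counts: 'k':3, 'l':2, 'u':5, 'z':2
Maximum: 'u' appears 5 times


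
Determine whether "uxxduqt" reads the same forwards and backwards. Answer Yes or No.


Input string: 'uxxduqt'
Reversed: 'tqudxxu'
Compare pairs: s[0]='u' vs s[6]='t' (mismatch), s[1]='x' vs s[5]='q' (mismatch), s[2]='x' vs s[4]='u' (mismatch)
Palindrome: No


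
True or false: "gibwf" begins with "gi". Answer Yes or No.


Input string: 'gibwf'
Prefix to check: 'gi'
First 2 characters of input: 'gi'
Match: True
Result: Yes


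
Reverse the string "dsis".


Input string: 'dsis'
Operation: reverse character order
Original order: 'd' -> 's' -> 'i' -> 's'
Reversed order: 's' -> 'i' -> 's' -> 'd'
Result: sisd


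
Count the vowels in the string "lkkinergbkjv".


Input string: 'lkkinergbkjv'
Operation: count vowels (a, e, i, o, u)
Scan: s[0]='l', s[1]='k', s[2]='k', s[3]='i' (vowel), s[4]='n', s[5]='e' (vowel), s[6]='r', s[7]='g', s[8]='b', s[9]='k', s[10]='j', s[11]='v'
Vowels found: 2
Result: 2


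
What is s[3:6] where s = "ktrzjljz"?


Input string: 'ktrzjljz'
Operation: slice [3:6]
Extract characters: s[3]='z', s[4]='j', s[5]='l'
Result: zjl


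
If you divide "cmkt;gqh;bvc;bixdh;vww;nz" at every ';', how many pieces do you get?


Input string: 'cmkt;gqh;bvc;bixdh;vww;nz'
Delimiter: ';'
Split result: 'cmkt', 'gqh', 'bvc', 'bixdh', 'vww', 'nz'
Number of parts: 6


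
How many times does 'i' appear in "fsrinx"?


Input string: 'fsrinx'
Target character: 'i'
Scan each position: s[3]='i'
Matches found at indices: 3
Total: 1


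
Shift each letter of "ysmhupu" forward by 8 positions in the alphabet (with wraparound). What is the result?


Input: 'ysmhupu', shift = 8
Operation: for each letter, (position + 8) mod 26
Mapping: 'y'(24+8=32, 32 mod 26=6)->'g', 's'(18+8=26, 26 mod 26=0)->'a', 'm'(12+8=20)->'u', 'h'(7+8=15)->'p', 'u'(20+8=28, 28 mod 26=2)->'c', 'p'(15+8=23)->'x', 'u'(20+8=28, 28 mod 26=2)->'c'
Result: gaupcxc


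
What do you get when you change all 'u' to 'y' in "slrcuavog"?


Input string: 'slrcuavog'
Operation: replace 'u' with 'y'
Positions of 'u': 4
After replacement: slrcyavog


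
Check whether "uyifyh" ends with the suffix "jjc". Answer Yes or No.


Input string: 'uyifyh'
Suffix to check: 'jjc'
Last 3 characters of input: 'fyh'
Match: False
Result: No


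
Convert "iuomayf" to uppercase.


Input string: 'iuomayf'
Operation: convert each letter to uppercase
Mapping: 'i'->'I', 'u'->'U', 'o'->'O', 'm'->'M', 'a'->'A', 'y'->'Y', 'f'->'F'
Result: IUOMAYF
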